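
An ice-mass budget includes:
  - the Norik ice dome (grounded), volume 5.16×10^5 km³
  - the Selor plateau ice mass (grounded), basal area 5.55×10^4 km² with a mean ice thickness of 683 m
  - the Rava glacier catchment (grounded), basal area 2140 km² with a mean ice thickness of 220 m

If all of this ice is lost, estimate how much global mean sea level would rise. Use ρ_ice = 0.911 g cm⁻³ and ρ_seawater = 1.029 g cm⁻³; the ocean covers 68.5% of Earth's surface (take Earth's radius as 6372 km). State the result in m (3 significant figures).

Norik: 5.16×10^5 km³ × (911/1029) = 4.568×10^5 km³ of water.
Selor: ice volume = 5.55×10^4 km² × 683 m = 3.791×10^4 km³; 3.791×10^4 × (911/1029) = 3.356×10^4 km³ of water.
Rava: ice volume = 2140 km² × 220 m = 470.8 km³; 470.8 × (911/1029) = 416.8 km³ of water.
Total added water ≈ 4.908×10^14 m³ over 3.50×10^14 m² → Δh = 1.40 m.

≈ 1.40 m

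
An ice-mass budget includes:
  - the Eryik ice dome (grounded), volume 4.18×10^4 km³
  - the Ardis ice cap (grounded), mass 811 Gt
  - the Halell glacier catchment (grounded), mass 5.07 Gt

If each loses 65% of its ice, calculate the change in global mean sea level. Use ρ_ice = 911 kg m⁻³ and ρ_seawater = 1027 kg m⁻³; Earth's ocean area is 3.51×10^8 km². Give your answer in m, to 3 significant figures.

Eryik: 0.65 × 4.18×10^4 km³ × (911/1027) = 2.410×10^4 km³ of water.
Ardis: 0.65 × 811 Gt = 5.272×10^14 kg; dividing by ρ_w = 1027 kg m⁻³ gives 5.133×10^11 m³ of water.
Halell: 0.65 × 5.07 Gt = 3.296×10^12 kg; dividing by ρ_w = 1027 kg m⁻³ gives 3.209×10^9 m³ of water.
Total added water ≈ 2.462×10^13 m³ over 3.51×10^14 m² → Δh = 0.0701 m.

≈ 0.0701 m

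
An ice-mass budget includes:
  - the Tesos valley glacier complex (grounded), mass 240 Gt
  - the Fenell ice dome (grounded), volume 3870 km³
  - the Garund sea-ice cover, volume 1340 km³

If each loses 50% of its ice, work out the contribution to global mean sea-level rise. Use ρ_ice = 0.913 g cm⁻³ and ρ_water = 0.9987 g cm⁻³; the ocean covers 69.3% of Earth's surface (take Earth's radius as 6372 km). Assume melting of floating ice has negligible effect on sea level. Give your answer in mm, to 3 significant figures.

≈ 5.34 mm

Tesos: 0.5 × 240 Gt = 1.200×10^14 kg; dividing by ρ_w = 0.9987 g cm⁻³ = 998.7 kg m⁻³ gives 1.202×10^11 m³ of water.
Fenell: 0.5 × 3870 km³ × (913/998.7) = 1769 km³ of water.
The Garund sea-ice cover is floating and already displaces its own weight of water, so its melt adds essentially nothing to sea level.
Total added water ≈ 1.889×10^12 m³ over 3.54×10^14 m² → Δh = 5.34×10^-3 m = 5.34 mm.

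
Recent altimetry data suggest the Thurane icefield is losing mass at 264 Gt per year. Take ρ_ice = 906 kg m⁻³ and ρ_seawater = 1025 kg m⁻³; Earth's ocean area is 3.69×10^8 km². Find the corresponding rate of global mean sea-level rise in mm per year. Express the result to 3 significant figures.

≈ 0.698 mm/yr

ρ_w = 1025 kg m⁻³. Annual water volume added = 264 Gt / ρ_w = 2.640×10^14 kg / 1025 kg m⁻³ = 2.576×10^11 m³.
Δh per year = 2.576×10^11 / 3.69×10^14 = 6.98×10^-4 m = 0.698 mm.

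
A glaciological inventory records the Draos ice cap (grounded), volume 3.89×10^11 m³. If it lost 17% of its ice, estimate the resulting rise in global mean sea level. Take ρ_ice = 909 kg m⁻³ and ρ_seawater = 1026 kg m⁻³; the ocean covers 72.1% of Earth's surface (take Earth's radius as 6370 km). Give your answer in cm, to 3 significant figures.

≈ 0.0159 cm

Draos: 0.17 × 3.89×10^11 m³ × (909/1026) = 5.859×10^10 m³ of water.
Spread over 3.68×10^14 m² of ocean, Δh = 5.859×10^10 / 3.68×10^14 = 1.59×10^-4 m = 0.0159 cm.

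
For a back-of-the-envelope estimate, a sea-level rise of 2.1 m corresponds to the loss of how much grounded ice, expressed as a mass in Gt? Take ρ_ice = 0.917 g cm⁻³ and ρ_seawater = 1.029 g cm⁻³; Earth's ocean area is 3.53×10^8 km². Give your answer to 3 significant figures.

≈ 7.63×10^5 Gt

Required water volume = Δh × A = 2.1 m × 3.53×10^14 m² = 7.413×10^14 m³.
ρ_w = 1.029 g cm⁻³ = 1029 kg m⁻³, so the mass of water = 7.413×10^14 m³ × 1029 kg m⁻³ = 7.628×10^17 kg = 7.63×10^5 Gt (and the same mass of ice, by conservation).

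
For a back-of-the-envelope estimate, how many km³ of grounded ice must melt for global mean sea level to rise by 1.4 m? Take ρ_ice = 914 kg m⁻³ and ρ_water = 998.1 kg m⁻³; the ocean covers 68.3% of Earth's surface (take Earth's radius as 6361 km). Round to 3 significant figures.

≈ 5.31×10^5 km³

Required water volume = Δh × A = 1.4 m × 3.47×10^14 m² = 4.862×10^14 m³ = 4.862×10^5 km³.
Ice volume = water volume × ρ_w/ρ_ice = 4.862×10^5 × 998.1/914 = 5.31×10^5 km³.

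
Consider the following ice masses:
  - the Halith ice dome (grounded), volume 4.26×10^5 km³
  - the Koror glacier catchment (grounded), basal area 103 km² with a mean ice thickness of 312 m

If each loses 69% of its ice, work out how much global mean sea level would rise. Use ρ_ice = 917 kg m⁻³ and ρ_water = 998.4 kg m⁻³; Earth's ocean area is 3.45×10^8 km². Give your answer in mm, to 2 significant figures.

Halith: 0.69 × 4.26×10^5 km³ × (917/998.4) = 2.700×10^5 km³ of water.
Koror: ice volume = 103 km² × 312 m = 32.14 km³; 0.69 × 32.14 × (917/998.4) = 20.37 km³ of water.
Total added water ≈ 2.700×10^14 m³ over 3.45×10^14 m² → Δh = 0.783 m = 780 mm.

≈ 780 mm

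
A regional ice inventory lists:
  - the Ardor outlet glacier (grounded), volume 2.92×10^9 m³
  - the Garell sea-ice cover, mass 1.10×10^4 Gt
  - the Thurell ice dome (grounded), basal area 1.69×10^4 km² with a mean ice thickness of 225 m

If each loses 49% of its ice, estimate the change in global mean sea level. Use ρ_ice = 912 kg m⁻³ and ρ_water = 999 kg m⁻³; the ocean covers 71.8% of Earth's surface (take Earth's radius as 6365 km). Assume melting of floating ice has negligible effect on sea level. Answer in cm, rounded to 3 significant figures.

Ardor: 0.49 × 2.92×10^9 m³ × (912/999) = 1.306×10^9 m³ of water.
The Garell sea-ice cover is floating and already displaces its own weight of water, so its melt adds essentially nothing to sea level.
Thurell: ice volume = 1.69×10^4 km² × 225 m = 3802 km³; 0.49 × 3802 × (912/999) = 1701 km³ of water.
Total added water ≈ 1.702×10^12 m³ over 3.66×10^14 m² → Δh = 4.66×10^-3 m = 0.466 cm.

≈ 0.466 cm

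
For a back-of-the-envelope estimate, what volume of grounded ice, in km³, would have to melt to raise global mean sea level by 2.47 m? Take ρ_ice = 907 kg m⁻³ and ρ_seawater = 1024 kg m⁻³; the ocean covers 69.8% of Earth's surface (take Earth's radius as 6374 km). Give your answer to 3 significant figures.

≈ 9.94×10^5 km³

Required water volume = Δh × A = 2.47 m × 3.56×10^14 m² = 8.802×10^14 m³ = 8.802×10^5 km³.
Ice volume = water volume × ρ_w/ρ_ice = 8.802×10^5 × 1024/907 = 9.94×10^5 km³.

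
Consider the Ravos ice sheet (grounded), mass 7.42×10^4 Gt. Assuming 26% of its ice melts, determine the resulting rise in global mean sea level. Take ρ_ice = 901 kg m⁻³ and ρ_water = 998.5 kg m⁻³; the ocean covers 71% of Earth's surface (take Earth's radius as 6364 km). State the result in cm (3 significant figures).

≈ 5.35 cm

Ravos: 0.26 × 7.42×10^4 Gt = 1.929×10^16 kg; dividing by ρ_w = 998.5 kg m⁻³ gives 1.932×10^13 m³ of water.
Spread over 3.61×10^14 m² of ocean, Δh = 1.932×10^13 / 3.61×10^14 = 0.0535 m = 5.35 cm.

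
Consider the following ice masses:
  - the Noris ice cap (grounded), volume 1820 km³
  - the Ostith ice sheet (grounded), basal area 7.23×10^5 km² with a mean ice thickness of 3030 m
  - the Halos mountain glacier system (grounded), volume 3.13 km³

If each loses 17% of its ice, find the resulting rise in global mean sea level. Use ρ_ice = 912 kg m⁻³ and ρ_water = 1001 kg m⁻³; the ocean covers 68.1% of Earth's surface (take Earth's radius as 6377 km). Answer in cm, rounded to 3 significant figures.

≈ 97.6 cm

Noris: 0.17 × 1820 km³ × (912/1001) = 281.9 km³ of water.
Ostith: ice volume = 7.23×10^5 km² × 3030 m = 2.191×10^6 km³; 0.17 × 2.191×10^6 × (912/1001) = 3.393×10^5 km³ of water.
Halos: 0.17 × 3.13 km³ × (912/1001) = 0.4848 km³ of water.
Total added water ≈ 3.396×10^14 m³ over 3.48×10^14 m² → Δh = 0.976 m = 97.6 cm.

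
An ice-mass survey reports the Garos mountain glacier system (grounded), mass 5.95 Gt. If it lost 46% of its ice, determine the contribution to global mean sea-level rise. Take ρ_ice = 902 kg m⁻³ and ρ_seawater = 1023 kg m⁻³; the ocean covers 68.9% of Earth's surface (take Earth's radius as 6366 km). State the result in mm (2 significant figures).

Garos: 0.46 × 5.95 Gt = 2.737×10^12 kg; dividing by ρ_w = 1023 kg m⁻³ gives 2.675×10^9 m³ of water.
Spread over 3.51×10^14 m² of ocean, Δh = 2.675×10^9 / 3.51×10^14 = 7.62×10^-6 m = 7.6×10^-3 mm.

≈ 7.6×10^-3 mm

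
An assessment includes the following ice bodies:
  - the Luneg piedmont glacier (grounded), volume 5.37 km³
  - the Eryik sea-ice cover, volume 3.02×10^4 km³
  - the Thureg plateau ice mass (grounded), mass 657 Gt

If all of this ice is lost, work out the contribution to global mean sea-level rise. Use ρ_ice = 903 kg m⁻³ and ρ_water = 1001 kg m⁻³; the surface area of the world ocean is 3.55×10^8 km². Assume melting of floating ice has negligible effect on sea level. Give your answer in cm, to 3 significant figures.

≈ 0.186 cm

Luneg: 5.37 km³ × (903/1001) = 4.844 km³ of water.
The Eryik sea-ice cover is floating and already displaces its own weight of water, so its melt adds essentially nothing to sea level.
Thureg: 657 Gt = 6.570×10^14 kg; dividing by ρ_w = 1001 kg m⁻³ gives 6.563×10^11 m³ of water.
Total added water ≈ 6.612×10^11 m³ over 3.55×10^14 m² → Δh = 1.86×10^-3 m = 0.186 cm.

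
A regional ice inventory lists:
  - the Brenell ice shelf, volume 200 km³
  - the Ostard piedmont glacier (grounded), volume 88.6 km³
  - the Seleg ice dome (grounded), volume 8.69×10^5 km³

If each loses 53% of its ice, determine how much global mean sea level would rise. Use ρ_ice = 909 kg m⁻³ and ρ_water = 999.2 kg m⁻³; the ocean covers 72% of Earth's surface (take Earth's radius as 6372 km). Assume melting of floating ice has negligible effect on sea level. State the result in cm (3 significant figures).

The Brenell ice shelf is floating and already displaces its own weight of water, so its melt adds essentially nothing to sea level.
Ostard: 0.53 × 88.6 km³ × (909/999.2) = 42.72 km³ of water.
Seleg: 0.53 × 8.69×10^5 km³ × (909/999.2) = 4.190×10^5 km³ of water.
Total added water ≈ 4.190×10^14 m³ over 3.67×10^14 m² → Δh = 1.14 m = 114 cm.

≈ 114 cm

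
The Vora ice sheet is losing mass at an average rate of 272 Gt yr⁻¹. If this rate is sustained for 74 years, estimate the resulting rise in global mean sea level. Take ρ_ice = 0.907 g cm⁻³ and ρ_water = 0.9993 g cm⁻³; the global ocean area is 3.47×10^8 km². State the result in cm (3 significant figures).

Total mass lost = 272 Gt/yr × 74 yr = 2.013×10^4 Gt = 2.013×10^16 kg.
ρ_w = 0.9993 g cm⁻³ = 999.3 kg m⁻³, so water volume = 2.013×10^16 / 999.3 = 2.014×10^13 m³.
Δh = 2.014×10^13 / 3.47×10^14 = 0.0580 m = 5.80 cm.

≈ 5.80 cm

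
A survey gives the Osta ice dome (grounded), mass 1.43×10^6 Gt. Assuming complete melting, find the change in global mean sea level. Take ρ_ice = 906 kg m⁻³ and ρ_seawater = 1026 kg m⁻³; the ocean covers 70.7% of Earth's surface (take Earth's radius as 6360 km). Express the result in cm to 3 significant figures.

Osta: 1.43×10^6 Gt = 1.430×10^18 kg; dividing by ρ_w = 1026 kg m⁻³ gives 1.394×10^15 m³ of water.
Spread over 3.59×10^14 m² of ocean, Δh = 1.394×10^15 / 3.59×10^14 = 3.88 m = 388 cm.

≈ 388 cm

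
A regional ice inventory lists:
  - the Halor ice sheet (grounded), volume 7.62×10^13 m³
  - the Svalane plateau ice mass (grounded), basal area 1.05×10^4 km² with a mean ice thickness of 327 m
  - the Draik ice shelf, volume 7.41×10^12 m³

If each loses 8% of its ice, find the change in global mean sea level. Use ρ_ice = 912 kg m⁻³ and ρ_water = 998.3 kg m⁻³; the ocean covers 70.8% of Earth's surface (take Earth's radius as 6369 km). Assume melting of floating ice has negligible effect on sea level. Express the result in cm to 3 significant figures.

Halor: 0.08 × 7.62×10^13 m³ × (912/998.3) = 5.569×10^12 m³ of water.
Svalane: ice volume = 1.05×10^4 km² × 327 m = 3434 km³; 0.08 × 3434 × (912/998.3) = 250.9 km³ of water.
The Draik ice shelf is floating and already displaces its own weight of water, so its melt adds essentially nothing to sea level.
Total added water ≈ 5.820×10^12 m³ over 3.61×10^14 m² → Δh = 0.0161 m = 1.61 cm.

≈ 1.61 cm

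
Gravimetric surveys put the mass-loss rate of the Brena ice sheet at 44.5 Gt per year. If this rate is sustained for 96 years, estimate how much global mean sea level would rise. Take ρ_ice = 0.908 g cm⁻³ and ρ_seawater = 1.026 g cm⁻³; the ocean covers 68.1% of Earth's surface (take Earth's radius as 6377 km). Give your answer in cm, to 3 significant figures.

Total mass lost = 44.5 Gt/yr × 96 yr = 4272 Gt = 4.272×10^15 kg.
ρ_w = 1.026 g cm⁻³ = 1026 kg m⁻³, so water volume = 4.272×10^15 / 1026 = 4.164×10^12 m³.
Δh = 4.164×10^12 / 3.48×10^14 = 0.0120 m = 1.20 cm.

≈ 1.20 cm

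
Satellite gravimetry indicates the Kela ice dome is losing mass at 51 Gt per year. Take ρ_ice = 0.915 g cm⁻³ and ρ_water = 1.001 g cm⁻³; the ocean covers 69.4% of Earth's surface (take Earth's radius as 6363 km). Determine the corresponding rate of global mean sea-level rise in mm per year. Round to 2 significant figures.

≈ 0.14 mm/yr

ρ_w = 1.001 g cm⁻³ = 1001 kg m⁻³. Annual water volume added = 51 Gt / ρ_w = 5.100×10^13 kg / 1001 kg m⁻³ = 5.095×10^10 m³.
Δh per year = 5.095×10^10 / 3.53×10^14 = 1.44×10^-4 m = 0.14 mm.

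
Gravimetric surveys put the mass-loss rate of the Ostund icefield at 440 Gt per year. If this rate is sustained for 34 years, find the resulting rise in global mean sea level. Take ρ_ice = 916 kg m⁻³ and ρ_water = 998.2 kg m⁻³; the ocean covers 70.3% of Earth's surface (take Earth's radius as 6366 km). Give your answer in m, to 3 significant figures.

≈ 0.0419 m

Total mass lost = 440 Gt/yr × 34 yr = 1.496×10^4 Gt = 1.496×10^16 kg.
ρ_w = 998.2 kg m⁻³, so water volume = 1.496×10^16 / 998.2 = 1.499×10^13 m³.
Δh = 1.499×10^13 / 3.58×10^14 = 0.0419 m.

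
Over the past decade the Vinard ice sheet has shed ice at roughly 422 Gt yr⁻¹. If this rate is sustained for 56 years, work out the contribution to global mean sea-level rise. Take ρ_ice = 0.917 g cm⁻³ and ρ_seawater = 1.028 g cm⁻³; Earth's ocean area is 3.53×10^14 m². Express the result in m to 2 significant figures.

Total mass lost = 422 Gt/yr × 56 yr = 2.363×10^4 Gt = 2.363×10^16 kg.
ρ_w = 1.028 g cm⁻³ = 1028 kg m⁻³, so water volume = 2.363×10^16 / 1028 = 2.299×10^13 m³.
Δh = 2.299×10^13 / 3.53×10^14 = 0.0651 m.

≈ 0.065 m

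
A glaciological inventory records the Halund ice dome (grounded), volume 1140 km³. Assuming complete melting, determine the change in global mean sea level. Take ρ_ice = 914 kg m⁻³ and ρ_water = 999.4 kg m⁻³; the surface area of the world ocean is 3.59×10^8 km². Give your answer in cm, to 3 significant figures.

≈ 0.290 cm

Halund: 1140 km³ × (914/999.4) = 1043 km³ of water.
Spread over 3.59×10^14 m² of ocean, Δh = 1.043×10^12 / 3.59×10^14 = 2.90×10^-3 m = 0.290 cm.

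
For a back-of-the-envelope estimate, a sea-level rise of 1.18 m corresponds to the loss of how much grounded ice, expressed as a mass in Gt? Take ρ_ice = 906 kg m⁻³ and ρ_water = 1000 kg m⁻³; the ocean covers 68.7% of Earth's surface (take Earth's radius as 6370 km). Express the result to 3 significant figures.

≈ 4.13×10^5 Gt

Required water volume = Δh × A = 1.18 m × 3.50×10^14 m² = 4.134×10^14 m³.
ρ_w = 1000 kg m⁻³, so the mass of water = 4.134×10^14 m³ × 1000 kg m⁻³ = 4.134×10^17 kg = 4.13×10^5 Gt (and the same mass of ice, by conservation).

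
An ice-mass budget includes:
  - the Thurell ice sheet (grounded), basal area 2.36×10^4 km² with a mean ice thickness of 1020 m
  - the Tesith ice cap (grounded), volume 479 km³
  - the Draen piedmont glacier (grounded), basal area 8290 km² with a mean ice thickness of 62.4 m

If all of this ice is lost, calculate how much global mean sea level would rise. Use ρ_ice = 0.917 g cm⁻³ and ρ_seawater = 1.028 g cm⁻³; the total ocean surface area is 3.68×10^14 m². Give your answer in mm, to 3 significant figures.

≈ 60.8 mm

Thurell: ice volume = 2.36×10^4 km² × 1020 m = 2.407×10^4 km³; 2.407×10^4 × (917/1028) = 2.147×10^4 km³ of water.
Tesith: 479 km³ × (917/1028) = 427.3 km³ of water.
Draen: ice volume = 8290 km² × 62.4 m = 517.3 km³; 517.3 × (917/1028) = 461.4 km³ of water.
Total added water ≈ 2.236×10^13 m³ over 3.68×10^14 m² → Δh = 0.0608 m = 60.8 mm.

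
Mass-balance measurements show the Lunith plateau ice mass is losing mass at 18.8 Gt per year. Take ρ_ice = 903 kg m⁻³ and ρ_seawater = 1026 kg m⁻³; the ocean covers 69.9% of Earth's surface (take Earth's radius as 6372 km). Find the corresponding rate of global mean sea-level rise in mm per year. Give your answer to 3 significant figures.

ρ_w = 1026 kg m⁻³. Annual water volume added = 18.8 Gt / ρ_w = 1.880×10^13 kg / 1026 kg m⁻³ = 1.832×10^10 m³.
Δh per year = 1.832×10^10 / 3.57×10^14 = 5.14×10^-5 m = 0.0514 mm.

≈ 0.0514 mm/yr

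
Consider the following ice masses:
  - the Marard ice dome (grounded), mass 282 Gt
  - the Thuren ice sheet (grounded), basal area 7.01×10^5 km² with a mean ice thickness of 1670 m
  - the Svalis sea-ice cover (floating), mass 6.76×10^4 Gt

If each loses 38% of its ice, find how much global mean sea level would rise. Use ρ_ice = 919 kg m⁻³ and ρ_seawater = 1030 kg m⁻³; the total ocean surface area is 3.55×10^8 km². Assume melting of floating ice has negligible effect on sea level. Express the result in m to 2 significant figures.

≈ 1.1 m

Marard: 0.38 × 282 Gt = 1.072×10^14 kg; dividing by ρ_w = 1030 kg m⁻³ gives 1.040×10^11 m³ of water.
Thuren: ice volume = 7.01×10^5 km² × 1670 m = 1.171×10^6 km³; 0.38 × 1.171×10^6 × (919/1030) = 3.969×10^5 km³ of water.
The Svalis sea-ice cover is floating and already displaces its own weight of water, so its melt adds essentially nothing to sea level.
Total added water ≈ 3.970×10^14 m³ over 3.55×10^14 m² → Δh = 1.12 m.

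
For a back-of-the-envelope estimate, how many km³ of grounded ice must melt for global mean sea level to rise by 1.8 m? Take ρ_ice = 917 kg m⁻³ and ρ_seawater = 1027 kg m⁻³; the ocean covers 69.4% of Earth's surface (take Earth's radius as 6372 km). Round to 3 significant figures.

≈ 7.14×10^5 km³

Required water volume = Δh × A = 1.8 m × 3.54×10^14 m² = 6.374×10^14 m³ = 6.374×10^5 km³.
Ice volume = water volume × ρ_w/ρ_ice = 6.374×10^5 × 1027/917 = 7.14×10^5 km³.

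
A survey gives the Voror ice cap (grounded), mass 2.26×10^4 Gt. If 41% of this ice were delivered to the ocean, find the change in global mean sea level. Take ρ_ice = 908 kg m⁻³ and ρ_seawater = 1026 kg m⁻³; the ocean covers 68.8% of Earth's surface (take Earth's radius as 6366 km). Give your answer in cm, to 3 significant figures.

≈ 2.58 cm

Voror: 0.41 × 2.26×10^4 Gt = 9.266×10^15 kg; dividing by ρ_w = 1026 kg m⁻³ gives 9.031×10^12 m³ of water.
Spread over 3.50×10^14 m² of ocean, Δh = 9.031×10^12 / 3.50×10^14 = 0.0258 m = 2.58 cm.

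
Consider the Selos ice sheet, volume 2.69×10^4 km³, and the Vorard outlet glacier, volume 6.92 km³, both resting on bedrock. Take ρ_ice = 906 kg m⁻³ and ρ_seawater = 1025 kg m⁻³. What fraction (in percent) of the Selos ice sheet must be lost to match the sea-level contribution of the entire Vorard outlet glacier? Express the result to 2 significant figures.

Equal sea-level rise means equal mass of meltwater, i.e. equal mass of ice lost.
Ice mass of Vorard: 6.270×10^12 kg; ice mass of Selos: 2.437×10^16 kg.
Fraction required = 6.270×10^12 / 2.437×10^16 = 2.57×10^-4 → 0.026 %.

≈ 0.026 %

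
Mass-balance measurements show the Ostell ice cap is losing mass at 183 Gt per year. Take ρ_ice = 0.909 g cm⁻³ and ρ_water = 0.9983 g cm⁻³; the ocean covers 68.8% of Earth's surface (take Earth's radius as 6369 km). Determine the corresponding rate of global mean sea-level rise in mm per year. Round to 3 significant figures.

≈ 0.523 mm/yr

ρ_w = 0.9983 g cm⁻³ = 998.3 kg m⁻³. Annual water volume added = 183 Gt / ρ_w = 1.830×10^14 kg / 998.3 kg m⁻³ = 1.833×10^11 m³.
Δh per year = 1.833×10^11 / 3.51×10^14 = 5.23×10^-4 m = 0.523 mm.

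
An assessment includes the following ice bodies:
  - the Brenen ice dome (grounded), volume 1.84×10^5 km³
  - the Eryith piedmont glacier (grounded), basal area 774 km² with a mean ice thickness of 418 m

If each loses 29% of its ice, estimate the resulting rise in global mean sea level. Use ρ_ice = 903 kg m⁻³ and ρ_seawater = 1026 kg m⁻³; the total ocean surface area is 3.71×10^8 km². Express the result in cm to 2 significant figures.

Brenen: 0.29 × 1.84×10^5 km³ × (903/1026) = 4.696×10^4 km³ of water.
Eryith: ice volume = 774 km² × 418 m = 323.5 km³; 0.29 × 323.5 × (903/1026) = 82.58 km³ of water.
Total added water ≈ 4.705×10^13 m³ over 3.71×10^14 m² → Δh = 0.127 m = 13 cm.

≈ 13 cm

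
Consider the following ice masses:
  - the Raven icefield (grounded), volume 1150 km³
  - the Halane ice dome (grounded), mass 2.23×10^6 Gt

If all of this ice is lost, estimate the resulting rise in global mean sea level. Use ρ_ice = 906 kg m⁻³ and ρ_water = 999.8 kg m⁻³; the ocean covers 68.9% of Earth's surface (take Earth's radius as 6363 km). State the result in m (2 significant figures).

Raven: 1150 km³ × (906/999.8) = 1042 km³ of water.
Halane: 2.23×10^6 Gt = 2.230×10^18 kg; dividing by ρ_w = 999.8 kg m⁻³ gives 2.230×10^15 m³ of water.
Total added water ≈ 2.231×10^15 m³ over 3.51×10^14 m² → Δh = 6.37 m.

≈ 6.4 m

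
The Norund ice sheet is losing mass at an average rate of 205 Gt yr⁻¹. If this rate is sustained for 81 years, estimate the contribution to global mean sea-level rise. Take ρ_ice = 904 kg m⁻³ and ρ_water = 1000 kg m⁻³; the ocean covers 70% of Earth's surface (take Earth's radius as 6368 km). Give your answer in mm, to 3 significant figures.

≈ 46.6 mm

Total mass lost = 205 Gt/yr × 81 yr = 1.660×10^4 Gt = 1.660×10^16 kg.
ρ_w = 1000 kg m⁻³, so water volume = 1.660×10^16 / 1000 = 1.660×10^13 m³.
Δh = 1.660×10^13 / 3.57×10^14 = 0.0466 m = 46.6 mm.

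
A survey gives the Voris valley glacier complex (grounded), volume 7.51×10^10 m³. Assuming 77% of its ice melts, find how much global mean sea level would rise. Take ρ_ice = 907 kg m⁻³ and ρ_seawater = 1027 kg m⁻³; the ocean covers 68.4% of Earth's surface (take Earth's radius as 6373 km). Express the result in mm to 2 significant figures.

≈ 0.15 mm

Voris: 0.77 × 7.51×10^10 m³ × (907/1027) = 5.107×10^10 m³ of water.
Spread over 3.49×10^14 m² of ocean, Δh = 5.107×10^10 / 3.49×10^14 = 1.46×10^-4 m = 0.15 mm.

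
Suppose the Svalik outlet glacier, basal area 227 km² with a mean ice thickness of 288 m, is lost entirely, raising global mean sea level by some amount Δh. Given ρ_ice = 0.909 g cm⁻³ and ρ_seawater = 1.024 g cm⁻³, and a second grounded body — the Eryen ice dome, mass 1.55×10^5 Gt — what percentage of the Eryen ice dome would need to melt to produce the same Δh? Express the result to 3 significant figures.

≈ 0.0383 %

Equal sea-level rise means equal mass of meltwater, i.e. equal mass of ice lost.
Ice mass of Svalik: 5.943×10^13 kg; ice mass of Eryen: 1.550×10^17 kg.
Fraction required = 5.943×10^13 / 1.550×10^17 = 3.83×10^-4 → 0.0383 %.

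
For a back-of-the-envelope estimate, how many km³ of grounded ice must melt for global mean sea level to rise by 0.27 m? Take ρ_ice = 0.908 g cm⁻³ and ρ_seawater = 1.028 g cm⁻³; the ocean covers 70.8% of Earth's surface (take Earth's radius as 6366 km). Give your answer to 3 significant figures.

≈ 1.10×10^5 km³

Required water volume = Δh × A = 0.27 m × 3.61×10^14 m² = 9.735×10^13 m³ = 9.735×10^4 km³.
Ice volume = water volume × ρ_w/ρ_ice = 9.735×10^4 × 1028/908 = 1.10×10^5 km³.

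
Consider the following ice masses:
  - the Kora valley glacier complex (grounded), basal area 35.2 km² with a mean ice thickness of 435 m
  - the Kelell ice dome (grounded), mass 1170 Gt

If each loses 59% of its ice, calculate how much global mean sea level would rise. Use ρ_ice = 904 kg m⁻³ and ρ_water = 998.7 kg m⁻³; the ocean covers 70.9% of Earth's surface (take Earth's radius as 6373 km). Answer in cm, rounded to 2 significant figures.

Kora: ice volume = 35.2 km² × 435 m = 15.31 km³; 0.59 × 15.31 × (904/998.7) = 8.177 km³ of water.
Kelell: 0.59 × 1170 Gt = 6.903×10^14 kg; dividing by ρ_w = 998.7 kg m⁻³ gives 6.912×10^11 m³ of water.
Total added water ≈ 6.994×10^11 m³ over 3.62×10^14 m² → Δh = 1.93×10^-3 m = 0.19 cm.

≈ 0.19 cm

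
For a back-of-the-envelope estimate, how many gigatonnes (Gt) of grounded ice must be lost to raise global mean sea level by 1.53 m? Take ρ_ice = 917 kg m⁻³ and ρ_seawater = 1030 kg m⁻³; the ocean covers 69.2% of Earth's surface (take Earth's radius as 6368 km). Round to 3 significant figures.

≈ 5.56×10^5 Gt

Required water volume = Δh × A = 1.53 m × 3.53×10^14 m² = 5.395×10^14 m³.
ρ_w = 1030 kg m⁻³, so the mass of water = 5.395×10^14 m³ × 1030 kg m⁻³ = 5.557×10^17 kg = 5.56×10^5 Gt (and the same mass of ice, by conservation).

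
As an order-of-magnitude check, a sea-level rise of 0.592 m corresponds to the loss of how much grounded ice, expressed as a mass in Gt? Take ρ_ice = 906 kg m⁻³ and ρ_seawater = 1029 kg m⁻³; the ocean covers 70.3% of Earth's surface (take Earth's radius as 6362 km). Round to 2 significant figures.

Required water volume = Δh × A = 0.592 m × 3.58×10^14 m² = 2.117×10^14 m³.
ρ_w = 1029 kg m⁻³, so the mass of water = 2.117×10^14 m³ × 1029 kg m⁻³ = 2.178×10^17 kg = 2.2×10^5 Gt (and the same mass of ice, by conservation).

≈ 2.2×10^5 Gt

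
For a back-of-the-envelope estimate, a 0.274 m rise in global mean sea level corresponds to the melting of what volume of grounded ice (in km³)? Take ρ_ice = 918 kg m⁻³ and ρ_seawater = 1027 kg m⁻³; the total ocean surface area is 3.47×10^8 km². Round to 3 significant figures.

≈ 1.06×10^5 km³

Required water volume = Δh × A = 0.274 m × 3.47×10^14 m² = 9.508×10^13 m³ = 9.508×10^4 km³.
Ice volume = water volume × ρ_w/ρ_ice = 9.508×10^4 × 1027/918 = 1.06×10^5 km³.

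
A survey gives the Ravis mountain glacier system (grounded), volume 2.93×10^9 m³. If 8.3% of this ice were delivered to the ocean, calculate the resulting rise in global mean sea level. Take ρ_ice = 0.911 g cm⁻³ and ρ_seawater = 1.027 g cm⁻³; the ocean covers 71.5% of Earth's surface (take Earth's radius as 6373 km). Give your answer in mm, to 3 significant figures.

Ravis: 0.083 × 2.93×10^9 m³ × (911/1027) = 2.157×10^8 m³ of water.
Spread over 3.65×10^14 m² of ocean, Δh = 2.157×10^8 / 3.65×10^14 = 5.91×10^-7 m = 5.91×10^-4 mm.

≈ 5.91×10^-4 mm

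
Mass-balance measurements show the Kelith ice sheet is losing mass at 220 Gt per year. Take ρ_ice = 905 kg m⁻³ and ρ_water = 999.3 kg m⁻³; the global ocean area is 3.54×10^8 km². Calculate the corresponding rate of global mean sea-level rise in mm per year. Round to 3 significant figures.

ρ_w = 999.3 kg m⁻³. Annual water volume added = 220 Gt / ρ_w = 2.200×10^14 kg / 999.3 kg m⁻³ = 2.202×10^11 m³.
Δh per year = 2.202×10^11 / 3.54×10^14 = 6.22×10^-4 m = 0.622 mm.

≈ 0.622 mm/yr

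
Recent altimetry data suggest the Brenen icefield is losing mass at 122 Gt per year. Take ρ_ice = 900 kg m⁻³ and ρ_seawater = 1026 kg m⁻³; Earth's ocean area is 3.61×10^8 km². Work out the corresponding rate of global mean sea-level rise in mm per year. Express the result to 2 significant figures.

ρ_w = 1026 kg m⁻³. Annual water volume added = 122 Gt / ρ_w = 1.220×10^14 kg / 1026 kg m⁻³ = 1.189×10^11 m³.
Δh per year = 1.189×10^11 / 3.61×10^14 = 3.29×10^-4 m = 0.33 mm.

≈ 0.33 mm/yr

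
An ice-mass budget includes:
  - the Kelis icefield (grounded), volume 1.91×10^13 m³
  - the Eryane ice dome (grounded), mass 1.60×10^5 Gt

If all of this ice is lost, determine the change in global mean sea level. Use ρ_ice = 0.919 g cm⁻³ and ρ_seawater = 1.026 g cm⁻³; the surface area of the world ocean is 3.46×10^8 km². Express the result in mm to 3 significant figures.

≈ 500 mm

Kelis: 1.91×10^13 m³ × (919/1026) = 1.711×10^13 m³ of water.
Eryane: 1.60×10^5 Gt = 1.600×10^17 kg; dividing by ρ_w = 1.026 g cm⁻³ = 1026 kg m⁻³ gives 1.559×10^14 m³ of water.
Total added water ≈ 1.731×10^14 m³ over 3.46×10^14 m² → Δh = 0.500 m = 500 mm.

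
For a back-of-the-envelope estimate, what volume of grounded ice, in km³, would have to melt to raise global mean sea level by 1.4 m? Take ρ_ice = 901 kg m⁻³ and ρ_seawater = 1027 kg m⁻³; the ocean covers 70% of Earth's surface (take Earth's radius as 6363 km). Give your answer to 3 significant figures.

Required water volume = Δh × A = 1.4 m × 3.56×10^14 m² = 4.986×10^14 m³ = 4.986×10^5 km³.
Ice volume = water volume × ρ_w/ρ_ice = 4.986×10^5 × 1027/901 = 5.68×10^5 km³.

≈ 5.68×10^5 km³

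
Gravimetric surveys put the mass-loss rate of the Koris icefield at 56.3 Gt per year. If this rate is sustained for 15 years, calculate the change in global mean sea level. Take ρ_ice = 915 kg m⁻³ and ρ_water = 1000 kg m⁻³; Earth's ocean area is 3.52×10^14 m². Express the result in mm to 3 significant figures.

≈ 2.40 mm

Total mass lost = 56.3 Gt/yr × 15 yr = 844.5 Gt = 8.445×10^14 kg.
ρ_w = 1000 kg m⁻³, so water volume = 8.445×10^14 / 1000 = 8.445×10^11 m³.
Δh = 8.445×10^11 / 3.52×10^14 = 2.40×10^-3 m = 2.40 mm.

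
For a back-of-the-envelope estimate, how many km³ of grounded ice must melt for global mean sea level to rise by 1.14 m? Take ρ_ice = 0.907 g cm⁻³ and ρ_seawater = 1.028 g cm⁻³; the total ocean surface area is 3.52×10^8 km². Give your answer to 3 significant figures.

≈ 4.55×10^5 km³

Required water volume = Δh × A = 1.14 m × 3.52×10^14 m² = 4.013×10^14 m³ = 4.013×10^5 km³.
Ice volume = water volume × ρ_w/ρ_ice = 4.013×10^5 × 1028/907 = 4.55×10^5 km³.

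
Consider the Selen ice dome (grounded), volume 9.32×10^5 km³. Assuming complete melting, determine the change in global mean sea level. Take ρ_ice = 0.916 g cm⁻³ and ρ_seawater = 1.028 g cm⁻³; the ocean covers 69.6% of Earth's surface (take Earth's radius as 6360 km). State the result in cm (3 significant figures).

≈ 235 cm

Selen: 9.32×10^5 km³ × (916/1028) = 8.305×10^5 km³ of water.
Spread over 3.54×10^14 m² of ocean, Δh = 8.305×10^14 / 3.54×10^14 = 2.35 m = 235 cm.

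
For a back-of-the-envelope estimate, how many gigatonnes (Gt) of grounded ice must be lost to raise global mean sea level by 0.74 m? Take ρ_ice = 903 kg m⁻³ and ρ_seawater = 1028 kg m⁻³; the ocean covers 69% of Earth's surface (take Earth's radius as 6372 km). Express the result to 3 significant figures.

Required water volume = Δh × A = 0.74 m × 3.52×10^14 m² = 2.605×10^14 m³.
ρ_w = 1028 kg m⁻³, so the mass of water = 2.605×10^14 m³ × 1028 kg m⁻³ = 2.678×10^17 kg = 2.68×10^5 Gt (and the same mass of ice, by conservation).

≈ 2.68×10^5 Gt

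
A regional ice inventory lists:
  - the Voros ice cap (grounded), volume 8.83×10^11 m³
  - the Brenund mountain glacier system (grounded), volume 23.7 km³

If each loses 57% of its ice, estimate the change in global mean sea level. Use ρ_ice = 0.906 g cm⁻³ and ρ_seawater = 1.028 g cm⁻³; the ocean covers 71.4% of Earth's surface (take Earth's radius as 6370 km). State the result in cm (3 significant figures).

Voros: 0.57 × 8.83×10^11 m³ × (906/1028) = 4.436×10^11 m³ of water.
Brenund: 0.57 × 23.7 km³ × (906/1028) = 11.91 km³ of water.
Total added water ≈ 4.555×10^11 m³ over 3.64×10^14 m² → Δh = 1.25×10^-3 m = 0.125 cm.

≈ 0.125 cm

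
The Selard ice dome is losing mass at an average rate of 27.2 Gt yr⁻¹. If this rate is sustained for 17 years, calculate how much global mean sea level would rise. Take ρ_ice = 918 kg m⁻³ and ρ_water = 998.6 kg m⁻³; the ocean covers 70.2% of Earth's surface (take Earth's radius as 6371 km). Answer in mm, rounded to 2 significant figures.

Total mass lost = 27.2 Gt/yr × 17 yr = 462.4 Gt = 4.624×10^14 kg.
ρ_w = 998.6 kg m⁻³, so water volume = 4.624×10^14 / 998.6 = 4.630×10^11 m³.
Δh = 4.630×10^11 / 3.58×10^14 = 1.29×10^-3 m = 1.3 mm.

≈ 1.3 mm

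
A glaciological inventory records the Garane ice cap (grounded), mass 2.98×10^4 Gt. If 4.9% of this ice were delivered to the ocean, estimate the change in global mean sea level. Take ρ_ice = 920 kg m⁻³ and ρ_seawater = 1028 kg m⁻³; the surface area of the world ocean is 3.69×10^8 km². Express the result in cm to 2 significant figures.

Garane: 0.049 × 2.98×10^4 Gt = 1.460×10^15 kg; dividing by ρ_w = 1028 kg m⁻³ gives 1.420×10^12 m³ of water.
Spread over 3.69×10^14 m² of ocean, Δh = 1.420×10^12 / 3.69×10^14 = 3.85×10^-3 m = 0.38 cm.

≈ 0.38 cm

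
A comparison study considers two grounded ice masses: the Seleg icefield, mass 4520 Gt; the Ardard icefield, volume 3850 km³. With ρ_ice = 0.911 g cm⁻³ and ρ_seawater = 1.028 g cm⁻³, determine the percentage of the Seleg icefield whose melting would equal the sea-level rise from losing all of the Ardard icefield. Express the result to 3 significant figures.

≈ 77.6 %

Equal sea-level rise means equal mass of meltwater, i.e. equal mass of ice lost.
Ice mass of Ardard: 3.507×10^15 kg; ice mass of Seleg: 4.520×10^15 kg.
Fraction required = 3.507×10^15 / 4.520×10^15 = 0.776 → 77.6 %.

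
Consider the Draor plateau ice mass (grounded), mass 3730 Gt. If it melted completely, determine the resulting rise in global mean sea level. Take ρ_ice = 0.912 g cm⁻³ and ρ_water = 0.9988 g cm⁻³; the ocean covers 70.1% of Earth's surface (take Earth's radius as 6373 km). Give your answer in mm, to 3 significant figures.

Draor: 3730 Gt = 3.730×10^15 kg; dividing by ρ_w = 0.9988 g cm⁻³ = 998.8 kg m⁻³ gives 3.734×10^12 m³ of water.
Spread over 3.58×10^14 m² of ocean, Δh = 3.734×10^12 / 3.58×10^14 = 0.0104 m = 10.4 mm.

≈ 10.4 mm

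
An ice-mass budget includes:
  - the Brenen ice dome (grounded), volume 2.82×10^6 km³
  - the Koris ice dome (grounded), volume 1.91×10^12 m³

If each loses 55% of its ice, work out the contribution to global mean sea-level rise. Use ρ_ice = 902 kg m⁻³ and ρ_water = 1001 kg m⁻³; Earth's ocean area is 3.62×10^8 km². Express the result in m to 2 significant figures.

≈ 3.9 m

Brenen: 0.55 × 2.82×10^6 km³ × (902/1001) = 1.398×10^6 km³ of water.
Koris: 0.55 × 1.91×10^12 m³ × (902/1001) = 9.466×10^11 m³ of water.
Total added water ≈ 1.399×10^15 m³ over 3.62×10^14 m² → Δh = 3.86 m.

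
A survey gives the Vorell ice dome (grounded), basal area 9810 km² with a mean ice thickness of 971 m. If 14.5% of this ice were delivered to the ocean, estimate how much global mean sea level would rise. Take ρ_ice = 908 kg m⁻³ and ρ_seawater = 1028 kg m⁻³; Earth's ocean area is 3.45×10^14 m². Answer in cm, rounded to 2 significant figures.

≈ 0.35 cm

Vorell: ice volume = 9810 km² × 971 m = 9526 km³; 0.145 × 9526 × (908/1028) = 1220 km³ of water.
Spread over 3.45×10^14 m² of ocean, Δh = 1.220×10^12 / 3.45×10^14 = 3.54×10^-3 m = 0.35 cm.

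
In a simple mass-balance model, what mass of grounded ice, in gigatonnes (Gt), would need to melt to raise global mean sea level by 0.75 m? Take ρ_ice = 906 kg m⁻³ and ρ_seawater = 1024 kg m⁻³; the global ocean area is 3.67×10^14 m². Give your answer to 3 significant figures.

≈ 2.82×10^5 Gt

Required water volume = Δh × A = 0.75 m × 3.67×10^14 m² = 2.752×10^14 m³.
ρ_w = 1024 kg m⁻³, so the mass of water = 2.752×10^14 m³ × 1024 kg m⁻³ = 2.819×10^17 kg = 2.82×10^5 Gt (and the same mass of ice, by conservation).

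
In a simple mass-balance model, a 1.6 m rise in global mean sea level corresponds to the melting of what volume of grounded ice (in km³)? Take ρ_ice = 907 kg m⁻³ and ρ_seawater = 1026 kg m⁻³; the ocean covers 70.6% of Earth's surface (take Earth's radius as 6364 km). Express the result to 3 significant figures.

≈ 6.50×10^5 km³

Required water volume = Δh × A = 1.6 m × 3.59×10^14 m² = 5.749×10^14 m³ = 5.749×10^5 km³.
Ice volume = water volume × ρ_w/ρ_ice = 5.749×10^5 × 1026/907 = 6.50×10^5 km³.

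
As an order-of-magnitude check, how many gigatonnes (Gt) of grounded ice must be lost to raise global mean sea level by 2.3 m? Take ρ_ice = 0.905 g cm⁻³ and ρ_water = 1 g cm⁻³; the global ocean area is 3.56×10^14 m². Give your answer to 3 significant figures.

Required water volume = Δh × A = 2.3 m × 3.56×10^14 m² = 8.188×10^14 m³.
ρ_w = 1 g cm⁻³ = 1000 kg m⁻³, so the mass of water = 8.188×10^14 m³ × 1000 kg m⁻³ = 8.188×10^17 kg = 8.19×10^5 Gt (and the same mass of ice, by conservation).

≈ 8.19×10^5 Gt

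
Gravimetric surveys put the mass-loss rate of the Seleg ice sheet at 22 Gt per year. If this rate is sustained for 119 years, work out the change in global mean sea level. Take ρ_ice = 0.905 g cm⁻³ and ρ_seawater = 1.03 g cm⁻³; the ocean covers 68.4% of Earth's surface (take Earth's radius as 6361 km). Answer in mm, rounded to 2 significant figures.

≈ 7.3 mm

Total mass lost = 22 Gt/yr × 119 yr = 2618 Gt = 2.618×10^15 kg.
ρ_w = 1.03 g cm⁻³ = 1030 kg m⁻³, so water volume = 2.618×10^15 / 1030 = 2.542×10^12 m³.
Δh = 2.542×10^12 / 3.48×10^14 = 7.31×10^-3 m = 7.3 mm.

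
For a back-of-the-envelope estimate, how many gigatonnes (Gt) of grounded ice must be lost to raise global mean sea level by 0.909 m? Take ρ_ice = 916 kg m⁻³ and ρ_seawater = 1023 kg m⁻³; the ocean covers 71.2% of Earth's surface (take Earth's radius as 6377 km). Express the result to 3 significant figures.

≈ 3.38×10^5 Gt

Required water volume = Δh × A = 0.909 m × 3.64×10^14 m² = 3.307×10^14 m³.
ρ_w = 1023 kg m⁻³, so the mass of water = 3.307×10^14 m³ × 1023 kg m⁻³ = 3.383×10^17 kg = 3.38×10^5 Gt (and the same mass of ice, by conservation).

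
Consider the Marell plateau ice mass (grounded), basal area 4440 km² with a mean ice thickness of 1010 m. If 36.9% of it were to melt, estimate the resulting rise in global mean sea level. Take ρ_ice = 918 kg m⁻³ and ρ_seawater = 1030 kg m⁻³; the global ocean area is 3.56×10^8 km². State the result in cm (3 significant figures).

Marell: ice volume = 4440 km² × 1010 m = 4484 km³; 0.369 × 4484 × (918/1030) = 1475 km³ of water.
Spread over 3.56×10^14 m² of ocean, Δh = 1.475×10^12 / 3.56×10^14 = 4.14×10^-3 m = 0.414 cm.

≈ 0.414 cm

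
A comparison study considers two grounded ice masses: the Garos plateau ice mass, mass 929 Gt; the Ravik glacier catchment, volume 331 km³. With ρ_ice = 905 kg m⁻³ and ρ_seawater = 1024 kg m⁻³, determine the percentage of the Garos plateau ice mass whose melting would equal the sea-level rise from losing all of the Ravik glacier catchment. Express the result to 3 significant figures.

Equal sea-level rise means equal mass of meltwater, i.e. equal mass of ice lost.
Ice mass of Ravik: 2.996×10^14 kg; ice mass of Garos: 9.290×10^14 kg.
Fraction required = 2.996×10^14 / 9.290×10^14 = 0.322 → 32.2 %.

≈ 32.2 %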